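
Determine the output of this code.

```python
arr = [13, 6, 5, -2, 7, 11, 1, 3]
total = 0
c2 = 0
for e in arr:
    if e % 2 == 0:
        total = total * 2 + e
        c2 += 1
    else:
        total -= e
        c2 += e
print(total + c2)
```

e=13: not even, total = 0-13 = -13; c2=13
e=6: even, total = (-13)*2+6 = -20; c2=14
e=5: not even, total = (-20)-5 = -25; c2=19
e=-2: even, total = (-25)*2+(-2) = -52; c2=20
e=7: not even, total = (-52)-7 = -59; c2=27
e=11: not even, total = (-59)-11 = -70; c2=38
e=1: not even, total = (-70)-1 = -71; c2=39
e=3: not even, total = (-71)-3 = -74; c2=42
total+c2 = (-74)+42 = -32

-32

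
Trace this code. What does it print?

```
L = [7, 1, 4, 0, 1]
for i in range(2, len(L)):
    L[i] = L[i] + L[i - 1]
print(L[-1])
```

i=2: L[2] = 4+1 = 5 → [7, 1, 5, 0, 1]
i=3: L[3] = 0+5 = 5 → [7, 1, 5, 5, 1]
i=4: L[4] = 1+5 = 6 → [7, 1, 5, 5, 6]

6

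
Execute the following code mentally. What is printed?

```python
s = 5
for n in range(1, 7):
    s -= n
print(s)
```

n=1: s = 5-1 = 4
n=2: s = 4-2 = 2
n=3: s = 2-3 = -1
n=4: s = (-1)-4 = -5
n=5: s = (-5)-5 = -10
n=6: s = (-10)-6 = -16

-16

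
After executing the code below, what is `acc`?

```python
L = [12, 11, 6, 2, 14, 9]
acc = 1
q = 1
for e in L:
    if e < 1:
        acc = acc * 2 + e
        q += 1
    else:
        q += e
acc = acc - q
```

e=12: not <1; q=13
e=11: not <1; q=24
e=6: not <1; q=30
e=2: not <1; q=32
e=14: not <1; q=46
e=9: not <1; q=55
acc-q = 1-55 = -54

-54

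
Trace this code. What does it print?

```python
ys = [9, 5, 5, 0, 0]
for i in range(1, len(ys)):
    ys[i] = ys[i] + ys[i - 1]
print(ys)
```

[9, 14, 19, 19, 19]

i=1: ys[1] = 5+9 = 14 → [9, 14, 5, 0, 0]
i=2: ys[2] = 5+14 = 19 → [9, 14, 19, 0, 0]
i=3: ys[3] = 0+19 = 19 → [9, 14, 19, 19, 0]
i=4: ys[4] = 0+19 = 19 → [9, 14, 19, 19, 19]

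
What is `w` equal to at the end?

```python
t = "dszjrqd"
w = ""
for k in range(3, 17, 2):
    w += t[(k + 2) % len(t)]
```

k=3: add t[5]='q' → 'q'
k=5: add t[0]='d' → 'qd'
k=7: add t[2]='z' → 'qdz'
k=9: add t[4]='r' → 'qdzr'
k=11: add t[6]='d' → 'qdzrd'
k=13: add t[1]='s' → 'qdzrds'
k=15: add t[3]='j' → 'qdzrdsj'

'qdzrdsj'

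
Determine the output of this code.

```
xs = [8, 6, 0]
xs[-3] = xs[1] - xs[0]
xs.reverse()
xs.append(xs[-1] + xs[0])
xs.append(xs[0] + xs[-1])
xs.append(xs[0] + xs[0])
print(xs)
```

[0, 6, -2, -2, -2, 0]

xs[-3] = xs[1]-xs[0] = 6-8 = -2 → [-2, 6, 0]
reverse → [0, 6, -2]
append xs[-1]+xs[0] = (-2)+0 = -2 → [0, 6, -2, -2]
append xs[0]+xs[-1] = 0+(-2) = -2 → [0, 6, -2, -2, -2]
append xs[0]+xs[0] = 0+0 = 0 → [0, 6, -2, -2, -2, 0]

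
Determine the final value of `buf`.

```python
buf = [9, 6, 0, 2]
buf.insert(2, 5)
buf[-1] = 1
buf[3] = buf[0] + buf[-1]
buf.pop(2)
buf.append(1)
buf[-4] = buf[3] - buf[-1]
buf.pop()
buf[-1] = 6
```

insert 5 at 2 → [9, 6, 5, 0, 2]
buf[-1] = 1 → [9, 6, 5, 0, 1]
buf[3] = buf[0]+buf[-1] = 9+1 = 10 → [9, 6, 5, 10, 1]
pop(2) removes 5 → [9, 6, 10, 1]
append 1 → [9, 6, 10, 1, 1]
buf[-4] = buf[3]-buf[-1] = 1-1 = 0 → [9, 0, 10, 1, 1]
pop() removes 1 → [9, 0, 10, 1]
buf[-1] = 6 → [9, 0, 10, 6]

[9, 0, 10, 6]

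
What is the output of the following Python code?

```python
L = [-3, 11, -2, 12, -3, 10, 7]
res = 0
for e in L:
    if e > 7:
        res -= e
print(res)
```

-33

e=-3: not >7
e=11: >7, res = 0-11 = -11
e=-2: not >7
e=12: >7, res = (-11)-12 = -23
e=-3: not >7
e=10: >7, res = (-23)-10 = -33
e=7: not >7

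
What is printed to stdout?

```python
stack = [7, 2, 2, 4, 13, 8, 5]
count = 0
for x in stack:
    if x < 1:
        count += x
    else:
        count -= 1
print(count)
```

x=7: not <1, count = 0-1 = -1
x=2: not <1, count = (-1)-1 = -2
x=2: not <1, count = (-2)-1 = -3
x=4: not <1, count = (-3)-1 = -4
x=13: not <1, count = (-4)-1 = -5
x=8: not <1, count = (-5)-1 = -6
x=5: not <1, count = (-6)-1 = -7

-7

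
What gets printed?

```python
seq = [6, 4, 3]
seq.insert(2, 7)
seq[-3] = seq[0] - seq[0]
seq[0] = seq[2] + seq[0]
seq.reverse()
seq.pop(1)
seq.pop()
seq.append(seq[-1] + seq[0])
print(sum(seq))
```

insert 7 at 2 → [6, 4, 7, 3]
seq[-3] = seq[0]-seq[0] = 6-6 = 0 → [6, 0, 7, 3]
seq[0] = seq[2]+seq[0] = 7+6 = 13 → [13, 0, 7, 3]
reverse → [3, 7, 0, 13]
pop(1) removes 7 → [3, 0, 13]
pop() removes 13 → [3, 0]
append seq[-1]+seq[0] = 0+3 = 3 → [3, 0, 3]
sum = 6

6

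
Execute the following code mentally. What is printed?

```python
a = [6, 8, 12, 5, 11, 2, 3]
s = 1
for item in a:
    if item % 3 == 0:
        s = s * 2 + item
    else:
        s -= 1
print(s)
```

49

item=6: %3==0, s = 1*2+6 = 8
item=8: not %3==0, s = 8-1 = 7
item=12: %3==0, s = 7*2+12 = 26
item=5: not %3==0, s = 26-1 = 25
item=11: not %3==0, s = 25-1 = 24
item=2: not %3==0, s = 24-1 = 23
item=3: %3==0, s = 23*2+3 = 49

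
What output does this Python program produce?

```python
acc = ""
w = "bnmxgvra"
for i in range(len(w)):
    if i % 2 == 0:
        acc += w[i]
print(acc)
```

bmgr

i=0: add 'b' → 'b'
i=1: skip
i=2: add 'm' → 'bm'
i=3: skip
i=4: add 'g' → 'bmg'
i=5: skip
i=6: add 'r' → 'bmgr'
i=7: skip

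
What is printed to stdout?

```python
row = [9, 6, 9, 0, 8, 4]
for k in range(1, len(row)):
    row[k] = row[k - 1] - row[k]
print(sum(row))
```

-32

k=1: row[1] = 9-6 = 3 → [9, 3, 9, 0, 8, 4]
k=2: row[2] = 3-9 = -6 → [9, 3, -6, 0, 8, 4]
k=3: row[3] = (-6)-0 = -6 → [9, 3, -6, -6, 8, 4]
k=4: row[4] = (-6)-8 = -14 → [9, 3, -6, -6, -14, 4]
k=5: row[5] = (-14)-4 = -18 → [9, 3, -6, -6, -14, -18]
sum = -32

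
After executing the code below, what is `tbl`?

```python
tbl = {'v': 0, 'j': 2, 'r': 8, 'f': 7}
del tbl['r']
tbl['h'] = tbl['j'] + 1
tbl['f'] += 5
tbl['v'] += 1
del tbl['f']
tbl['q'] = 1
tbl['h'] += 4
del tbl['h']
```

del 'r' → {'v': 0, 'j': 2, 'f': 7}
tbl['h'] = tbl['j']+1 = 3 → {'v': 0, 'j': 2, 'f': 7, 'h': 3}
tbl['f'] = 7+5 = 12 → {'v': 0, 'j': 2, 'f': 12, 'h': 3}
tbl['v'] = 0+1 = 1 → {'v': 1, 'j': 2, 'f': 12, 'h': 3}
del 'f' → {'v': 1, 'j': 2, 'h': 3}
tbl['q'] = 1 → {'v': 1, 'j': 2, 'h': 3, 'q': 1}
tbl['h'] = 3+4 = 7 → {'v': 1, 'j': 2, 'h': 7, 'q': 1}
del 'h' → {'v': 1, 'j': 2, 'q': 1}

{'v': 1, 'j': 2, 'q': 1}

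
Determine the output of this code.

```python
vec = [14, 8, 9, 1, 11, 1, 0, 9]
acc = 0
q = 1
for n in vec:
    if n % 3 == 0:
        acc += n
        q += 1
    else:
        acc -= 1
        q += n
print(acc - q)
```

-26

n=14: not %3==0, acc = 0-1 = -1; q=15
n=8: not %3==0, acc = (-1)-1 = -2; q=23
n=9: %3==0, acc = (-2)+9 = 7; q=24
n=1: not %3==0, acc = 7-1 = 6; q=25
n=11: not %3==0, acc = 6-1 = 5; q=36
n=1: not %3==0, acc = 5-1 = 4; q=37
n=0: %3==0, acc = 4+0 = 4; q=38
n=9: %3==0, acc = 4+9 = 13; q=39
acc-q = 13-39 = -26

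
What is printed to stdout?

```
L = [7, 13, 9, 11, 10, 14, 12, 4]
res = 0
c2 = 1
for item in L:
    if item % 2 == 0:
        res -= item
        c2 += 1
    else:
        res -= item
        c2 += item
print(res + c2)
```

item=7: not even, res = 0-7 = -7; c2=8
item=13: not even, res = (-7)-13 = -20; c2=21
item=9: not even, res = (-20)-9 = -29; c2=30
item=11: not even, res = (-29)-11 = -40; c2=41
item=10: even, res = (-40)-10 = -50; c2=42
item=14: even, res = (-50)-14 = -64; c2=43
item=12: even, res = (-64)-12 = -76; c2=44
item=4: even, res = (-76)-4 = -80; c2=45
res+c2 = (-80)+45 = -35

-35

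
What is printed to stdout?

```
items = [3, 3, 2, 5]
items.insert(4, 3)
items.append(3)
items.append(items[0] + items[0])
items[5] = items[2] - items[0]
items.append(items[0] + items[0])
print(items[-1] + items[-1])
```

insert 3 at 4 → [3, 3, 2, 5, 3]
append 3 → [3, 3, 2, 5, 3, 3]
append items[0]+items[0] = 3+3 = 6 → [3, 3, 2, 5, 3, 3, 6]
items[5] = items[2]-items[0] = 2-3 = -1 → [3, 3, 2, 5, 3, -1, 6]
append items[0]+items[0] = 3+3 = 6 → [3, 3, 2, 5, 3, -1, 6, 6]
items[-1]+items[-1] = 6+6 = 12

12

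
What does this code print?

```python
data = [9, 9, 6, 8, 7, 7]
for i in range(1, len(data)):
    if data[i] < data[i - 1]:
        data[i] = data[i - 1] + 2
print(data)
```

[9, 9, 11, 13, 15, 17]

i=1: 9>=9, unchanged → [9, 9, 6, 8, 7, 7]
i=2: 6<9, data[2] = 9+2 = 11 → [9, 9, 11, 8, 7, 7]
i=3: 8<11, data[3] = 11+2 = 13 → [9, 9, 11, 13, 7, 7]
i=4: 7<13, data[4] = 13+2 = 15 → [9, 9, 11, 13, 15, 7]
i=5: 7<15, data[5] = 15+2 = 17 → [9, 9, 11, 13, 15, 17]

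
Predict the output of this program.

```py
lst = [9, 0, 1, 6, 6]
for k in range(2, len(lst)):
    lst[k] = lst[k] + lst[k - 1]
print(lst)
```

[9, 0, 1, 7, 13]

k=2: lst[2] = 1+0 = 1 → [9, 0, 1, 6, 6]
k=3: lst[3] = 6+1 = 7 → [9, 0, 1, 7, 6]
k=4: lst[4] = 6+7 = 13 → [9, 0, 1, 7, 13]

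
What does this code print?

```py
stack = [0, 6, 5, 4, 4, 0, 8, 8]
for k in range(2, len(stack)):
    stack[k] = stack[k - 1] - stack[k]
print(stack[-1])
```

-23

k=2: stack[2] = 6-5 = 1 → [0, 6, 1, 4, 4, 0, 8, 8]
k=3: stack[3] = 1-4 = -3 → [0, 6, 1, -3, 4, 0, 8, 8]
k=4: stack[4] = (-3)-4 = -7 → [0, 6, 1, -3, -7, 0, 8, 8]
k=5: stack[5] = (-7)-0 = -7 → [0, 6, 1, -3, -7, -7, 8, 8]
k=6: stack[6] = (-7)-8 = -15 → [0, 6, 1, -3, -7, -7, -15, 8]
k=7: stack[7] = (-15)-8 = -23 → [0, 6, 1, -3, -7, -7, -15, -23]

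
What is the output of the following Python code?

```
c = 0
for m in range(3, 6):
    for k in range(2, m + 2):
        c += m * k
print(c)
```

m=3,k=2: c = 0+6 = 6
m=3,k=3: c = 6+9 = 15
m=3,k=4: c = 15+12 = 27
m=4,k=2: c = 27+8 = 35
m=4,k=3: c = 35+12 = 47
m=4,k=4: c = 47+16 = 63
m=4,k=5: c = 63+20 = 83
m=5,k=2: c = 83+10 = 93
m=5,k=3: c = 93+15 = 108
m=5,k=4: c = 108+20 = 128
m=5,k=5: c = 128+25 = 153
m=5,k=6: c = 153+30 = 183

183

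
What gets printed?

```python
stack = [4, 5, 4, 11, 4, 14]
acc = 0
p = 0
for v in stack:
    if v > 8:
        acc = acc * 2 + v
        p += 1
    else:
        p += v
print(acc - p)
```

17

v=4: not >8; p=4
v=5: not >8; p=9
v=4: not >8; p=13
v=11: >8, acc = 0*2+11 = 11; p=14
v=4: not >8; p=18
v=14: >8, acc = 11*2+14 = 36; p=19
acc-p = 36-19 = 17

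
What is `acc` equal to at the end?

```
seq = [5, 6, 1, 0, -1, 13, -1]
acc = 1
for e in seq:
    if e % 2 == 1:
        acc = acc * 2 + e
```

e=5: odd, acc = 1*2+5 = 7
e=6: not odd
e=1: odd, acc = 7*2+1 = 15
e=0: not odd
e=-1: odd, acc = 15*2+(-1) = 29
e=13: odd, acc = 29*2+13 = 71
e=-1: odd, acc = 71*2+(-1) = 141

141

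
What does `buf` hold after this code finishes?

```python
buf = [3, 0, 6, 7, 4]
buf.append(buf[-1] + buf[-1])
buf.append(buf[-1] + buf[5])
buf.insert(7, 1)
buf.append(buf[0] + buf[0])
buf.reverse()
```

append buf[-1]+buf[-1] = 4+4 = 8 → [3, 0, 6, 7, 4, 8]
append buf[-1]+buf[5] = 8+8 = 16 → [3, 0, 6, 7, 4, 8, 16]
insert 1 at 7 → [3, 0, 6, 7, 4, 8, 16, 1]
append buf[0]+buf[0] = 3+3 = 6 → [3, 0, 6, 7, 4, 8, 16, 1, 6]
reverse → [6, 1, 16, 8, 4, 7, 6, 0, 3]

[6, 1, 16, 8, 4, 7, 6, 0, 3]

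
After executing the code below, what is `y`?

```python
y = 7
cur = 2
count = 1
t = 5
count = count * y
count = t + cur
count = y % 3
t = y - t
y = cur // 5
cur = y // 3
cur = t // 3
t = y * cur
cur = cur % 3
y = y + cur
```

count = 1*7 = 7
count = 5+2 = 7
count = 7%3 = 1
t = 7-5 = 2
y = 2//5 = 0
cur = 0//3 = 0
cur = 2//3 = 0
t = 0*0 = 0
cur = 0%3 = 0
y = 0+0 = 0

0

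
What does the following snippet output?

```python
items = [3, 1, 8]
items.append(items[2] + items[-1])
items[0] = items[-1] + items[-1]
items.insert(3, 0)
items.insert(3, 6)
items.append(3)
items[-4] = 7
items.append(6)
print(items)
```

[32, 1, 8, 7, 0, 16, 3, 6]

append items[2]+items[-1] = 8+8 = 16 → [3, 1, 8, 16]
items[0] = items[-1]+items[-1] = 16+16 = 32 → [32, 1, 8, 16]
insert 0 at 3 → [32, 1, 8, 0, 16]
insert 6 at 3 → [32, 1, 8, 6, 0, 16]
append 3 → [32, 1, 8, 6, 0, 16, 3]
items[-4] = 7 → [32, 1, 8, 7, 0, 16, 3]
append 6 → [32, 1, 8, 7, 0, 16, 3, 6]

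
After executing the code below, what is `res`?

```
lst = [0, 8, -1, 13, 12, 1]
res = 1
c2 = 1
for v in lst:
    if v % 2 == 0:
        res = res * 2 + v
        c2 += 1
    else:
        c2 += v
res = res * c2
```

v=0: even, res = 1*2+0 = 2; c2=2
v=8: even, res = 2*2+8 = 12; c2=3
v=-1: not even; c2=2
v=13: not even; c2=15
v=12: even, res = 12*2+12 = 36; c2=16
v=1: not even; c2=17
res*c2 = 36*17 = 612

612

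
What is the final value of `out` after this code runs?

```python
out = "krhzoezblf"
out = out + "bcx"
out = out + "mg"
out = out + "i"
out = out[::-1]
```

+ 'bcx' → 'krhzoezblfbcx'
+ 'mg' → 'krhzoezblfbcxmg'
+ 'i' → 'krhzoezblfbcxmgi'
reverse → 'igmxcbflbzeozhrk'

'igmxcbflbzeozhrk'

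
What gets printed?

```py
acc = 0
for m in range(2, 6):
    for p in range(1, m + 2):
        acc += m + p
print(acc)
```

120

m=2,p=1: acc = 0+3 = 3
m=2,p=2: acc = 3+4 = 7
m=2,p=3: acc = 7+5 = 12
m=3,p=1: acc = 12+4 = 16
m=3,p=2: acc = 16+5 = 21
m=3,p=3: acc = 21+6 = 27
m=3,p=4: acc = 27+7 = 34
m=4,p=1: acc = 34+5 = 39
m=4,p=2: acc = 39+6 = 45
m=4,p=3: acc = 45+7 = 52
m=4,p=4: acc = 52+8 = 60
m=4,p=5: acc = 60+9 = 69
m=5,p=1: acc = 69+6 = 75
m=5,p=2: acc = 75+7 = 82
m=5,p=3: acc = 82+8 = 90
m=5,p=4: acc = 90+9 = 99
m=5,p=5: acc = 99+10 = 109
m=5,p=6: acc = 109+11 = 120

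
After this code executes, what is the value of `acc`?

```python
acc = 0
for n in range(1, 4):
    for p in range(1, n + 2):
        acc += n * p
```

45

n=1,p=1: acc = 0+1 = 1
n=1,p=2: acc = 1+2 = 3
n=2,p=1: acc = 3+2 = 5
n=2,p=2: acc = 5+4 = 9
n=2,p=3: acc = 9+6 = 15
n=3,p=1: acc = 15+3 = 18
n=3,p=2: acc = 18+6 = 24
n=3,p=3: acc = 24+9 = 33
n=3,p=4: acc = 33+12 = 45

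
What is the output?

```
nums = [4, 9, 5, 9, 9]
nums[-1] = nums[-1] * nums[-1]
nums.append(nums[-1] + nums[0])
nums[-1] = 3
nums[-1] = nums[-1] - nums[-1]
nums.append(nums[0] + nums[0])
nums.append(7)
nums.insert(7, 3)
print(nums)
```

[4, 9, 5, 9, 81, 0, 8, 3, 7]

nums[-1] = nums[-1]*nums[-1] = 9*9 = 81 → [4, 9, 5, 9, 81]
append nums[-1]+nums[0] = 81+4 = 85 → [4, 9, 5, 9, 81, 85]
nums[-1] = 3 → [4, 9, 5, 9, 81, 3]
nums[-1] = nums[-1]-nums[-1] = 3-3 = 0 → [4, 9, 5, 9, 81, 0]
append nums[0]+nums[0] = 4+4 = 8 → [4, 9, 5, 9, 81, 0, 8]
append 7 → [4, 9, 5, 9, 81, 0, 8, 7]
insert 3 at 7 → [4, 9, 5, 9, 81, 0, 8, 3, 7]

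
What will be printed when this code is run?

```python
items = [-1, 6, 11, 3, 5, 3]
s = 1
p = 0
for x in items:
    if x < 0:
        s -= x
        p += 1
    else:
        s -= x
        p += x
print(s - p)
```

-55

x=-1: <0, s = 1-(-1) = 2; p=1
x=6: not <0, s = 2-6 = -4; p=7
x=11: not <0, s = (-4)-11 = -15; p=18
x=3: not <0, s = (-15)-3 = -18; p=21
x=5: not <0, s = (-18)-5 = -23; p=26
x=3: not <0, s = (-23)-3 = -26; p=29
s-p = (-26)-29 = -55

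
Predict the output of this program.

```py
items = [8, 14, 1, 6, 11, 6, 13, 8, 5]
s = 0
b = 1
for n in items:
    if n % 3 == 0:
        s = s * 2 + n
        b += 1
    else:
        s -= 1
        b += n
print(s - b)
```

-62

n=8: not %3==0, s = 0-1 = -1; b=9
n=14: not %3==0, s = (-1)-1 = -2; b=23
n=1: not %3==0, s = (-2)-1 = -3; b=24
n=6: %3==0, s = (-3)*2+6 = 0; b=25
n=11: not %3==0, s = 0-1 = -1; b=36
n=6: %3==0, s = (-1)*2+6 = 4; b=37
n=13: not %3==0, s = 4-1 = 3; b=50
n=8: not %3==0, s = 3-1 = 2; b=58
n=5: not %3==0, s = 2-1 = 1; b=63
s-b = 1-63 = -62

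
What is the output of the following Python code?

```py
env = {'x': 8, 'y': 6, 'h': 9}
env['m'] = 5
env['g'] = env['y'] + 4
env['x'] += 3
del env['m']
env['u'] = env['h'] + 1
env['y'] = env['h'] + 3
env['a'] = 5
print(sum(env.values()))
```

57

env['m'] = 5 → {'x': 8, 'y': 6, 'h': 9, 'm': 5}
env['g'] = env['y']+4 = 10 → {'x': 8, 'y': 6, 'h': 9, 'm': 5, 'g': 10}
env['x'] = 8+3 = 11 → {'x': 11, 'y': 6, 'h': 9, 'm': 5, 'g': 10}
del 'm' → {'x': 11, 'y': 6, 'h': 9, 'g': 10}
env['u'] = env['h']+1 = 10 → {'x': 11, 'y': 6, 'h': 9, 'g': 10, 'u': 10}
env['y'] = env['h']+3 = 12 → {'x': 11, 'y': 12, 'h': 9, 'g': 10, 'u': 10}
env['a'] = 5 → {'x': 11, 'y': 12, 'h': 9, 'g': 10, 'u': 10, 'a': 5}
sum of values = 57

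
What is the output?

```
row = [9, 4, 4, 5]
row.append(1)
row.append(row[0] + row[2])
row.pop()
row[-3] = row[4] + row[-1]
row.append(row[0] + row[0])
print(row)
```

append 1 → [9, 4, 4, 5, 1]
append row[0]+row[2] = 9+4 = 13 → [9, 4, 4, 5, 1, 13]
pop() removes 13 → [9, 4, 4, 5, 1]
row[-3] = row[4]+row[-1] = 1+1 = 2 → [9, 4, 2, 5, 1]
append row[0]+row[0] = 9+9 = 18 → [9, 4, 2, 5, 1, 18]

[9, 4, 2, 5, 1, 18]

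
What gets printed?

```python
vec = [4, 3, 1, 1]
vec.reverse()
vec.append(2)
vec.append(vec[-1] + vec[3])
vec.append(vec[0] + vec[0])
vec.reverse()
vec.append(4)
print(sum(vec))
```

reverse → [1, 1, 3, 4]
append 2 → [1, 1, 3, 4, 2]
append vec[-1]+vec[3] = 2+4 = 6 → [1, 1, 3, 4, 2, 6]
append vec[0]+vec[0] = 1+1 = 2 → [1, 1, 3, 4, 2, 6, 2]
reverse → [2, 6, 2, 4, 3, 1, 1]
append 4 → [2, 6, 2, 4, 3, 1, 1, 4]
sum = 23

23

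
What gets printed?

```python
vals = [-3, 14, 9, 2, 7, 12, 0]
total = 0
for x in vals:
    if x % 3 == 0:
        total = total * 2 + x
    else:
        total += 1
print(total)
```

x=-3: %3==0, total = 0*2+(-3) = -3
x=14: not %3==0, total = (-3)+1 = -2
x=9: %3==0, total = (-2)*2+9 = 5
x=2: not %3==0, total = 5+1 = 6
x=7: not %3==0, total = 6+1 = 7
x=12: %3==0, total = 7*2+12 = 26
x=0: %3==0, total = 26*2+0 = 52

52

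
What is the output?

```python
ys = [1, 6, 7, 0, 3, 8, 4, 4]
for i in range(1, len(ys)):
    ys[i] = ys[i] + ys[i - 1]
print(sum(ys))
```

i=1: ys[1] = 6+1 = 7 → [1, 7, 7, 0, 3, 8, 4, 4]
i=2: ys[2] = 7+7 = 14 → [1, 7, 14, 0, 3, 8, 4, 4]
i=3: ys[3] = 0+14 = 14 → [1, 7, 14, 14, 3, 8, 4, 4]
i=4: ys[4] = 3+14 = 17 → [1, 7, 14, 14, 17, 8, 4, 4]
i=5: ys[5] = 8+17 = 25 → [1, 7, 14, 14, 17, 25, 4, 4]
i=6: ys[6] = 4+25 = 29 → [1, 7, 14, 14, 17, 25, 29, 4]
i=7: ys[7] = 4+29 = 33 → [1, 7, 14, 14, 17, 25, 29, 33]
sum = 140

140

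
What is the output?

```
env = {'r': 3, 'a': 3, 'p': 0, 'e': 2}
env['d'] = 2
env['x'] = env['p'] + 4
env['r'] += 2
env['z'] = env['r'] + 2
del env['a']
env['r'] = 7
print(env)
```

{'r': 7, 'p': 0, 'e': 2, 'd': 2, 'x': 4, 'z': 7}

env['d'] = 2 → {'r': 3, 'a': 3, 'p': 0, 'e': 2, 'd': 2}
env['x'] = env['p']+4 = 4 → {'r': 3, 'a': 3, 'p': 0, 'e': 2, 'd': 2, 'x': 4}
env['r'] = 3+2 = 5 → {'r': 5, 'a': 3, 'p': 0, 'e': 2, 'd': 2, 'x': 4}
env['z'] = env['r']+2 = 7 → {'r': 5, 'a': 3, 'p': 0, 'e': 2, 'd': 2, 'x': 4, 'z': 7}
del 'a' → {'r': 5, 'p': 0, 'e': 2, 'd': 2, 'x': 4, 'z': 7}
env['r'] = 7 → {'r': 7, 'p': 0, 'e': 2, 'd': 2, 'x': 4, 'z': 7}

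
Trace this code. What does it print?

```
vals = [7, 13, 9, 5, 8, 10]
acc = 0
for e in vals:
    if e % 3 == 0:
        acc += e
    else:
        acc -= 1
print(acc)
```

e=7: not %3==0, acc = 0-1 = -1
e=13: not %3==0, acc = (-1)-1 = -2
e=9: %3==0, acc = (-2)+9 = 7
e=5: not %3==0, acc = 7-1 = 6
e=8: not %3==0, acc = 6-1 = 5
e=10: not %3==0, acc = 5-1 = 4

4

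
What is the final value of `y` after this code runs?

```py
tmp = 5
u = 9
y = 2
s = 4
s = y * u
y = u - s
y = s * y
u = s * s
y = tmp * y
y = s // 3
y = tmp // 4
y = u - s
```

s = 2*9 = 18
y = 9-18 = -9
y = 18*(-9) = -162
u = 18*18 = 324
y = 5*(-162) = -810
y = 18//3 = 6
y = 5//4 = 1
y = 324-18 = 306

306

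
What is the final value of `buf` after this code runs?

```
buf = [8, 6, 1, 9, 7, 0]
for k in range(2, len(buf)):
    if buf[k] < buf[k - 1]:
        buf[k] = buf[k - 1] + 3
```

[8, 6, 9, 9, 12, 15]

k=2: 1<6, buf[2] = 6+3 = 9 → [8, 6, 9, 9, 7, 0]
k=3: 9>=9, unchanged → [8, 6, 9, 9, 7, 0]
k=4: 7<9, buf[4] = 9+3 = 12 → [8, 6, 9, 9, 12, 0]
k=5: 0<12, buf[5] = 12+3 = 15 → [8, 6, 9, 9, 12, 15]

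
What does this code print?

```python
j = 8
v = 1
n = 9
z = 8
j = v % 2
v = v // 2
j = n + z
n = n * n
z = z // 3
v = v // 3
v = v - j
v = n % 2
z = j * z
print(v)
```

j = 1%2 = 1
v = 1//2 = 0
j = 9+8 = 17
n = 9*9 = 81
z = 8//3 = 2
v = 0//3 = 0
v = 0-17 = -17
v = 81%2 = 1
z = 17*2 = 34

1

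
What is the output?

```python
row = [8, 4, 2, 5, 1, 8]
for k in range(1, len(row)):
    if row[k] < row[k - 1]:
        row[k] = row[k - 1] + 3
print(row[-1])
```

23

k=1: 4<8, row[1] = 8+3 = 11 → [8, 11, 2, 5, 1, 8]
k=2: 2<11, row[2] = 11+3 = 14 → [8, 11, 14, 5, 1, 8]
k=3: 5<14, row[3] = 14+3 = 17 → [8, 11, 14, 17, 1, 8]
k=4: 1<17, row[4] = 17+3 = 20 → [8, 11, 14, 17, 20, 8]
k=5: 8<20, row[5] = 20+3 = 23 → [8, 11, 14, 17, 20, 23]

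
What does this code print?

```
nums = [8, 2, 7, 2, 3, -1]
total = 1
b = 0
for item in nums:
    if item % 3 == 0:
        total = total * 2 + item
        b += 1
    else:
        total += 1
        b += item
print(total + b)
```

33

item=8: not %3==0, total = 1+1 = 2; b=8
item=2: not %3==0, total = 2+1 = 3; b=10
item=7: not %3==0, total = 3+1 = 4; b=17
item=2: not %3==0, total = 4+1 = 5; b=19
item=3: %3==0, total = 5*2+3 = 13; b=20
item=-1: not %3==0, total = 13+1 = 14; b=19
total+b = 14+19 = 33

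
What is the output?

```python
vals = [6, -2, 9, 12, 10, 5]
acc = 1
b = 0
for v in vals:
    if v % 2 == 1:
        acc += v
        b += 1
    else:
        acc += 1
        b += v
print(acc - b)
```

-9

v=6: not odd, acc = 1+1 = 2; b=6
v=-2: not odd, acc = 2+1 = 3; b=4
v=9: odd, acc = 3+9 = 12; b=5
v=12: not odd, acc = 12+1 = 13; b=17
v=10: not odd, acc = 13+1 = 14; b=27
v=5: odd, acc = 14+5 = 19; b=28
acc-b = 19-28 = -9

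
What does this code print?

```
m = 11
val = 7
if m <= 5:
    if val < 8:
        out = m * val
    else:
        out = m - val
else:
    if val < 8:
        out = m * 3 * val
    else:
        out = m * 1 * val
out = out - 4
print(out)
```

227

m=11, val=7
m <= 5 is False; val < 8 is True
→ out = m * 3 * val = 231
out = 231-4 = 227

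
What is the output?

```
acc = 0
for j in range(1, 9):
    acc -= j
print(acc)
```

-36

j=1: acc = 0-1 = -1
j=2: acc = (-1)-2 = -3
j=3: acc = (-3)-3 = -6
j=4: acc = (-6)-4 = -10
j=5: acc = (-10)-5 = -15
j=6: acc = (-15)-6 = -21
j=7: acc = (-21)-7 = -28
j=8: acc = (-28)-8 = -36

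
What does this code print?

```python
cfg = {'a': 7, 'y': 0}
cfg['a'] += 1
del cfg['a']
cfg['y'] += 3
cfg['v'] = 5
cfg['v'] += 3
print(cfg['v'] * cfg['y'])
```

24

cfg['a'] = 7+1 = 8 → {'a': 8, 'y': 0}
del 'a' → {'y': 0}
cfg['y'] = 0+3 = 3 → {'y': 3}
cfg['v'] = 5 → {'y': 3, 'v': 5}
cfg['v'] = 5+3 = 8 → {'y': 3, 'v': 8}
cfg['v']*cfg['y'] = 8*3 = 24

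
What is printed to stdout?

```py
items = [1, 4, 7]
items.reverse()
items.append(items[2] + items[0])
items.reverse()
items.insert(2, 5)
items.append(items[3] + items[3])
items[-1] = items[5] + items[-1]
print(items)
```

[8, 1, 5, 4, 7, 16]

reverse → [7, 4, 1]
append items[2]+items[0] = 1+7 = 8 → [7, 4, 1, 8]
reverse → [8, 1, 4, 7]
insert 5 at 2 → [8, 1, 5, 4, 7]
append items[3]+items[3] = 4+4 = 8 → [8, 1, 5, 4, 7, 8]
items[-1] = items[5]+items[-1] = 8+8 = 16 → [8, 1, 5, 4, 7, 16]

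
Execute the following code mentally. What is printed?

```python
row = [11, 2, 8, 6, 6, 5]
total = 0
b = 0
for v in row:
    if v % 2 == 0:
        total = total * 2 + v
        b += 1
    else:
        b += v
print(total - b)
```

46

v=11: not even; b=11
v=2: even, total = 0*2+2 = 2; b=12
v=8: even, total = 2*2+8 = 12; b=13
v=6: even, total = 12*2+6 = 30; b=14
v=6: even, total = 30*2+6 = 66; b=15
v=5: not even; b=20
total-b = 66-20 = 46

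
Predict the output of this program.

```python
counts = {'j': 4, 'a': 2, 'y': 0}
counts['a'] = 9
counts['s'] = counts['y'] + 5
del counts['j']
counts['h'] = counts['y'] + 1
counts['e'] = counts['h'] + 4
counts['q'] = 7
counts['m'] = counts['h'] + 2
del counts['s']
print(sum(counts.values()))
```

counts['a'] = 9 → {'j': 4, 'a': 9, 'y': 0}
counts['s'] = counts['y']+5 = 5 → {'j': 4, 'a': 9, 'y': 0, 's': 5}
del 'j' → {'a': 9, 'y': 0, 's': 5}
counts['h'] = counts['y']+1 = 1 → {'a': 9, 'y': 0, 's': 5, 'h': 1}
counts['e'] = counts['h']+4 = 5 → {'a': 9, 'y': 0, 's': 5, 'h': 1, 'e': 5}
counts['q'] = 7 → {'a': 9, 'y': 0, 's': 5, 'h': 1, 'e': 5, 'q': 7}
counts['m'] = counts['h']+2 = 3 → {'a': 9, 'y': 0, 's': 5, 'h': 1, 'e': 5, 'q': 7, 'm': 3}
del 's' → {'a': 9, 'y': 0, 'h': 1, 'e': 5, 'q': 7, 'm': 3}
sum of values = 25

25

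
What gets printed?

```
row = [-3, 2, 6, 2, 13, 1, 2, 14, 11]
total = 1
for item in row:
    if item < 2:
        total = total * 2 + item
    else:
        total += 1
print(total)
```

10

item=-3: <2, total = 1*2+(-3) = -1
item=2: not <2, total = (-1)+1 = 0
item=6: not <2, total = 0+1 = 1
item=2: not <2, total = 1+1 = 2
item=13: not <2, total = 2+1 = 3
item=1: <2, total = 3*2+1 = 7
item=2: not <2, total = 7+1 = 8
item=14: not <2, total = 8+1 = 9
item=11: not <2, total = 9+1 = 10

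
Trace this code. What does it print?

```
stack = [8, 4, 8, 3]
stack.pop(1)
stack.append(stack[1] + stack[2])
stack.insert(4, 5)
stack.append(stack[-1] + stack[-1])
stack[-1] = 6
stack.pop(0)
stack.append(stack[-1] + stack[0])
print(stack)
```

pop(1) removes 4 → [8, 8, 3]
append stack[1]+stack[2] = 8+3 = 11 → [8, 8, 3, 11]
insert 5 at 4 → [8, 8, 3, 11, 5]
append stack[-1]+stack[-1] = 5+5 = 10 → [8, 8, 3, 11, 5, 10]
stack[-1] = 6 → [8, 8, 3, 11, 5, 6]
pop(0) removes 8 → [8, 3, 11, 5, 6]
append stack[-1]+stack[0] = 6+8 = 14 → [8, 3, 11, 5, 6, 14]

[8, 3, 11, 5, 6, 14]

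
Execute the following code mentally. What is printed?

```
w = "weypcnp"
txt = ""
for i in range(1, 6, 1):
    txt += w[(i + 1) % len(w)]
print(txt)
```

ypcnp

i=1: add w[2]='y' → 'y'
i=2: add w[3]='p' → 'yp'
i=3: add w[4]='c' → 'ypc'
i=4: add w[5]='n' → 'ypcn'
i=5: add w[6]='p' → 'ypcnp'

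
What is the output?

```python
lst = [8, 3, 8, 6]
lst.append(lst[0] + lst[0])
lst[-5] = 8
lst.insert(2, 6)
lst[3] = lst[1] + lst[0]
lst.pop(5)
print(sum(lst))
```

34

append lst[0]+lst[0] = 8+8 = 16 → [8, 3, 8, 6, 16]
lst[-5] = 8 → [8, 3, 8, 6, 16]
insert 6 at 2 → [8, 3, 6, 8, 6, 16]
lst[3] = lst[1]+lst[0] = 3+8 = 11 → [8, 3, 6, 11, 6, 16]
pop(5) removes 16 → [8, 3, 6, 11, 6]
sum = 34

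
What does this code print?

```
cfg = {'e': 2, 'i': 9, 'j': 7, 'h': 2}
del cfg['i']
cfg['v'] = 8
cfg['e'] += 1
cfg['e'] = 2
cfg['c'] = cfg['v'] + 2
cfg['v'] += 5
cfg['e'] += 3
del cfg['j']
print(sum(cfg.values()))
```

del 'i' → {'e': 2, 'j': 7, 'h': 2}
cfg['v'] = 8 → {'e': 2, 'j': 7, 'h': 2, 'v': 8}
cfg['e'] = 2+1 = 3 → {'e': 3, 'j': 7, 'h': 2, 'v': 8}
cfg['e'] = 2 → {'e': 2, 'j': 7, 'h': 2, 'v': 8}
cfg['c'] = cfg['v']+2 = 10 → {'e': 2, 'j': 7, 'h': 2, 'v': 8, 'c': 10}
cfg['v'] = 8+5 = 13 → {'e': 2, 'j': 7, 'h': 2, 'v': 13, 'c': 10}
cfg['e'] = 2+3 = 5 → {'e': 5, 'j': 7, 'h': 2, 'v': 13, 'c': 10}
del 'j' → {'e': 5, 'h': 2, 'v': 13, 'c': 10}
sum of values = 30

30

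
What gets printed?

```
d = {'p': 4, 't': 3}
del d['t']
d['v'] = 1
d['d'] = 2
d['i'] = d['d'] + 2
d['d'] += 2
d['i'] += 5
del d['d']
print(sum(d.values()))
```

del 't' → {'p': 4}
d['v'] = 1 → {'p': 4, 'v': 1}
d['d'] = 2 → {'p': 4, 'v': 1, 'd': 2}
d['i'] = d['d']+2 = 4 → {'p': 4, 'v': 1, 'd': 2, 'i': 4}
d['d'] = 2+2 = 4 → {'p': 4, 'v': 1, 'd': 4, 'i': 4}
d['i'] = 4+5 = 9 → {'p': 4, 'v': 1, 'd': 4, 'i': 9}
del 'd' → {'p': 4, 'v': 1, 'i': 9}
sum of values = 14

14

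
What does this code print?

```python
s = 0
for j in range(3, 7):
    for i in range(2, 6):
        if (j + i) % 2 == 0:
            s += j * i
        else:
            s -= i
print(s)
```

j=3,i=2: odd sum, s = 0-2 = -2
j=3,i=3: even sum, s = (-2)+9 = 7
j=3,i=4: odd sum, s = 7-4 = 3
j=3,i=5: even sum, s = 3+15 = 18
j=4,i=2: even sum, s = 18+8 = 26
j=4,i=3: odd sum, s = 26-3 = 23
j=4,i=4: even sum, s = 23+16 = 39
j=4,i=5: odd sum, s = 39-5 = 34
j=5,i=2: odd sum, s = 34-2 = 32
j=5,i=3: even sum, s = 32+15 = 47
j=5,i=4: odd sum, s = 47-4 = 43
j=5,i=5: even sum, s = 43+25 = 68
j=6,i=2: even sum, s = 68+12 = 80
j=6,i=3: odd sum, s = 80-3 = 77
j=6,i=4: even sum, s = 77+24 = 101
j=6,i=5: odd sum, s = 101-5 = 96

96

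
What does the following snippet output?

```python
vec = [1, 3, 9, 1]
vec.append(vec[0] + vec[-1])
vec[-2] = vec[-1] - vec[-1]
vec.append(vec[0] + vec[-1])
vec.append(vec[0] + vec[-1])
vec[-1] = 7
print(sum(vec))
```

append vec[0]+vec[-1] = 1+1 = 2 → [1, 3, 9, 1, 2]
vec[-2] = vec[-1]-vec[-1] = 2-2 = 0 → [1, 3, 9, 0, 2]
append vec[0]+vec[-1] = 1+2 = 3 → [1, 3, 9, 0, 2, 3]
append vec[0]+vec[-1] = 1+3 = 4 → [1, 3, 9, 0, 2, 3, 4]
vec[-1] = 7 → [1, 3, 9, 0, 2, 3, 7]
sum = 25

25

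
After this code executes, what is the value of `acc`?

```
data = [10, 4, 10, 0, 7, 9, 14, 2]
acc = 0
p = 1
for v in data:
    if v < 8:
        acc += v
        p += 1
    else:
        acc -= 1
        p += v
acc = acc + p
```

57

v=10: not <8, acc = 0-1 = -1; p=11
v=4: <8, acc = (-1)+4 = 3; p=12
v=10: not <8, acc = 3-1 = 2; p=22
v=0: <8, acc = 2+0 = 2; p=23
v=7: <8, acc = 2+7 = 9; p=24
v=9: not <8, acc = 9-1 = 8; p=33
v=14: not <8, acc = 8-1 = 7; p=47
v=2: <8, acc = 7+2 = 9; p=48
acc+p = 9+48 = 57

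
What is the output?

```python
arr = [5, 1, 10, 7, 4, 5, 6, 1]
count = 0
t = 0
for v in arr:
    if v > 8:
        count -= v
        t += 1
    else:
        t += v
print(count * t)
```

-300

v=5: not >8; t=5
v=1: not >8; t=6
v=10: >8, count = 0-10 = -10; t=7
v=7: not >8; t=14
v=4: not >8; t=18
v=5: not >8; t=23
v=6: not >8; t=29
v=1: not >8; t=30
count*t = (-10)*30 = -300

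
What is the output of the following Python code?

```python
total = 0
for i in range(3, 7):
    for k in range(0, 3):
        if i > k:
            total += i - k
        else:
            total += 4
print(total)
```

i=3,k=0: 3>0, total = 0+3 = 3
i=3,k=1: 3>1, total = 3+2 = 5
i=3,k=2: 3>2, total = 5+1 = 6
i=4,k=0: 4>0, total = 6+4 = 10
i=4,k=1: 4>1, total = 10+3 = 13
i=4,k=2: 4>2, total = 13+2 = 15
i=5,k=0: 5>0, total = 15+5 = 20
i=5,k=1: 5>1, total = 20+4 = 24
i=5,k=2: 5>2, total = 24+3 = 27
i=6,k=0: 6>0, total = 27+6 = 33
i=6,k=1: 6>1, total = 33+5 = 38
i=6,k=2: 6>2, total = 38+4 = 42

42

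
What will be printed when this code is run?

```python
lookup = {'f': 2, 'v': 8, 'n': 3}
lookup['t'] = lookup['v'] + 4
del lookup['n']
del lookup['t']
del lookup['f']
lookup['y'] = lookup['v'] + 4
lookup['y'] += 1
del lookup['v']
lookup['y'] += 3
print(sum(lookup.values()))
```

lookup['t'] = lookup['v']+4 = 12 → {'f': 2, 'v': 8, 'n': 3, 't': 12}
del 'n' → {'f': 2, 'v': 8, 't': 12}
del 't' → {'f': 2, 'v': 8}
del 'f' → {'v': 8}
lookup['y'] = lookup['v']+4 = 12 → {'v': 8, 'y': 12}
lookup['y'] = 12+1 = 13 → {'v': 8, 'y': 13}
del 'v' → {'y': 13}
lookup['y'] = 13+3 = 16 → {'y': 16}
sum of values = 16

16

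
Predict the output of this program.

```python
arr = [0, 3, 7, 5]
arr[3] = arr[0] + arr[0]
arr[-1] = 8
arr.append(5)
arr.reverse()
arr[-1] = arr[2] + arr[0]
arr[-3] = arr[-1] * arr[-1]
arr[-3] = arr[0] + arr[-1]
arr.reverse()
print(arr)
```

arr[3] = arr[0]+arr[0] = 0+0 = 0 → [0, 3, 7, 0]
arr[-1] = 8 → [0, 3, 7, 8]
append 5 → [0, 3, 7, 8, 5]
reverse → [5, 8, 7, 3, 0]
arr[-1] = arr[2]+arr[0] = 7+5 = 12 → [5, 8, 7, 3, 12]
arr[-3] = arr[-1]*arr[-1] = 12*12 = 144 → [5, 8, 144, 3, 12]
arr[-3] = arr[0]+arr[-1] = 5+12 = 17 → [5, 8, 17, 3, 12]
reverse → [12, 3, 17, 8, 5]

[12, 3, 17, 8, 5]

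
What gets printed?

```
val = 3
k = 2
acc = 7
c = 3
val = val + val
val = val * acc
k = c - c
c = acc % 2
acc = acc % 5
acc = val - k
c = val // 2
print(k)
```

val = 3+3 = 6
val = 6*7 = 42
k = 3-3 = 0
c = 7%2 = 1
acc = 7%5 = 2
acc = 42-0 = 42
c = 42//2 = 21

0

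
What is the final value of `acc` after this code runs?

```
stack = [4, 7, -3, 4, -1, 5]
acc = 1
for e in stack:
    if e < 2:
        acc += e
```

-3

e=4: not <2
e=7: not <2
e=-3: <2, acc = 1+(-3) = -2
e=4: not <2
e=-1: <2, acc = (-2)+(-1) = -3
e=5: not <2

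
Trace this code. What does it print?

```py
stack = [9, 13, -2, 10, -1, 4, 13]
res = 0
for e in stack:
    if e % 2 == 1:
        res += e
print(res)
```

34

e=9: odd, res = 0+9 = 9
e=13: odd, res = 9+13 = 22
e=-2: not odd
e=10: not odd
e=-1: odd, res = 22+(-1) = 21
e=4: not odd
e=13: odd, res = 21+13 = 34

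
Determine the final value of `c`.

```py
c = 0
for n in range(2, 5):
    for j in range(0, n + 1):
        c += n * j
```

n=2,j=0: c = 0+0 = 0
n=2,j=1: c = 0+2 = 2
n=2,j=2: c = 2+4 = 6
n=3,j=0: c = 6+0 = 6
n=3,j=1: c = 6+3 = 9
n=3,j=2: c = 9+6 = 15
n=3,j=3: c = 15+9 = 24
n=4,j=0: c = 24+0 = 24
n=4,j=1: c = 24+4 = 28
n=4,j=2: c = 28+8 = 36
n=4,j=3: c = 36+12 = 48
n=4,j=4: c = 48+16 = 64

64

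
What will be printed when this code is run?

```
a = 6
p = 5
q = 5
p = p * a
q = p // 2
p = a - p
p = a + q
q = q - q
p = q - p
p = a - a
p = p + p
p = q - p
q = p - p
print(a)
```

6

p = 5*6 = 30
q = 30//2 = 15
p = 6-30 = -24
p = 6+15 = 21
q = 15-15 = 0
p = 0-21 = -21
p = 6-6 = 0
p = 0+0 = 0
p = 0-0 = 0
q = 0-0 = 0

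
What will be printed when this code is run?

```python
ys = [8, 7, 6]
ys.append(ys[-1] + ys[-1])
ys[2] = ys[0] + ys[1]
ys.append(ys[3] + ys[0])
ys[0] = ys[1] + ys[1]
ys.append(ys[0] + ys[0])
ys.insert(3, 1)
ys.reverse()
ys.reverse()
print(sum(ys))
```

97

append ys[-1]+ys[-1] = 6+6 = 12 → [8, 7, 6, 12]
ys[2] = ys[0]+ys[1] = 8+7 = 15 → [8, 7, 15, 12]
append ys[3]+ys[0] = 12+8 = 20 → [8, 7, 15, 12, 20]
ys[0] = ys[1]+ys[1] = 7+7 = 14 → [14, 7, 15, 12, 20]
append ys[0]+ys[0] = 14+14 = 28 → [14, 7, 15, 12, 20, 28]
insert 1 at 3 → [14, 7, 15, 1, 12, 20, 28]
reverse → [28, 20, 12, 1, 15, 7, 14]
reverse → [14, 7, 15, 1, 12, 20, 28]
sum = 97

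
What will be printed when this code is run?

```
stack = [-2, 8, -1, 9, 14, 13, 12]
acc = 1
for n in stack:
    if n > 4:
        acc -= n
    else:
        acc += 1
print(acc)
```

n=-2: not >4, acc = 1+1 = 2
n=8: >4, acc = 2-8 = -6
n=-1: not >4, acc = (-6)+1 = -5
n=9: >4, acc = (-5)-9 = -14
n=14: >4, acc = (-14)-14 = -28
n=13: >4, acc = (-28)-13 = -41
n=12: >4, acc = (-41)-12 = -53

-53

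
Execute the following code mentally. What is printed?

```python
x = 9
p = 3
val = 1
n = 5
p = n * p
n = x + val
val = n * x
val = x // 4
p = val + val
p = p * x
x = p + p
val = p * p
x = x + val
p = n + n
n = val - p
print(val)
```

1296

p = 5*3 = 15
n = 9+1 = 10
val = 10*9 = 90
val = 9//4 = 2
p = 2+2 = 4
p = 4*9 = 36
x = 36+36 = 72
val = 36*36 = 1296
x = 72+1296 = 1368
p = 10+10 = 20
n = 1296-20 = 1276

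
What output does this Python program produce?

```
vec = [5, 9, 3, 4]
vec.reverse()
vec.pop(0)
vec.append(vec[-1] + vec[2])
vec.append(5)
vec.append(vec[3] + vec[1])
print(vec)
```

reverse → [4, 3, 9, 5]
pop(0) removes 4 → [3, 9, 5]
append vec[-1]+vec[2] = 5+5 = 10 → [3, 9, 5, 10]
append 5 → [3, 9, 5, 10, 5]
append vec[3]+vec[1] = 10+9 = 19 → [3, 9, 5, 10, 5, 19]

[3, 9, 5, 10, 5, 19]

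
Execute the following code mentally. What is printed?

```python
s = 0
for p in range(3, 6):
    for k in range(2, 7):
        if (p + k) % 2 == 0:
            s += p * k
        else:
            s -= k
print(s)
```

p=3,k=2: odd sum, s = 0-2 = -2
p=3,k=3: even sum, s = (-2)+9 = 7
p=3,k=4: odd sum, s = 7-4 = 3
p=3,k=5: even sum, s = 3+15 = 18
p=3,k=6: odd sum, s = 18-6 = 12
p=4,k=2: even sum, s = 12+8 = 20
p=4,k=3: odd sum, s = 20-3 = 17
p=4,k=4: even sum, s = 17+16 = 33
p=4,k=5: odd sum, s = 33-5 = 28
p=4,k=6: even sum, s = 28+24 = 52
p=5,k=2: odd sum, s = 52-2 = 50
p=5,k=3: even sum, s = 50+15 = 65
p=5,k=4: odd sum, s = 65-4 = 61
p=5,k=5: even sum, s = 61+25 = 86
p=5,k=6: odd sum, s = 86-6 = 80

80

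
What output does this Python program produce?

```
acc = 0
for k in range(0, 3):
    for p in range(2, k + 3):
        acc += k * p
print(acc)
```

23

k=0,p=2: acc = 0+0 = 0
k=1,p=2: acc = 0+2 = 2
k=1,p=3: acc = 2+3 = 5
k=2,p=2: acc = 5+4 = 9
k=2,p=3: acc = 9+6 = 15
k=2,p=4: acc = 15+8 = 23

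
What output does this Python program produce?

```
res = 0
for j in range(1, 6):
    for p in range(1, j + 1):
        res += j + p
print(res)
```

j=1,p=1: res = 0+2 = 2
j=2,p=1: res = 2+3 = 5
j=2,p=2: res = 5+4 = 9
j=3,p=1: res = 9+4 = 13
j=3,p=2: res = 13+5 = 18
j=3,p=3: res = 18+6 = 24
j=4,p=1: res = 24+5 = 29
j=4,p=2: res = 29+6 = 35
j=4,p=3: res = 35+7 = 42
j=4,p=4: res = 42+8 = 50
j=5,p=1: res = 50+6 = 56
j=5,p=2: res = 56+7 = 63
j=5,p=3: res = 63+8 = 71
j=5,p=4: res = 71+9 = 80
j=5,p=5: res = 80+10 = 90

90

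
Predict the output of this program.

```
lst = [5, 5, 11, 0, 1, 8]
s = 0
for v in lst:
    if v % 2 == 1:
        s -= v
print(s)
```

-22

v=5: odd, s = 0-5 = -5
v=5: odd, s = (-5)-5 = -10
v=11: odd, s = (-10)-11 = -21
v=0: not odd
v=1: odd, s = (-21)-1 = -22
v=8: not odd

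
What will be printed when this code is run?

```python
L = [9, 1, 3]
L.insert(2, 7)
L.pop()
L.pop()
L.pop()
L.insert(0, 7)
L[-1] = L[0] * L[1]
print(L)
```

[7, 63]

insert 7 at 2 → [9, 1, 7, 3]
pop() removes 3 → [9, 1, 7]
pop() removes 7 → [9, 1]
pop() removes 1 → [9]
insert 7 at 0 → [7, 9]
L[-1] = L[0]*L[1] = 7*9 = 63 → [7, 63]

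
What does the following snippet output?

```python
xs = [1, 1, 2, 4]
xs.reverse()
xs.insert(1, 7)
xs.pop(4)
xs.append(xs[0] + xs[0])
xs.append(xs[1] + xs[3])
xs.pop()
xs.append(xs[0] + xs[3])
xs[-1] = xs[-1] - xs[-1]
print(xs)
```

[4, 7, 2, 1, 8, 0]

reverse → [4, 2, 1, 1]
insert 7 at 1 → [4, 7, 2, 1, 1]
pop(4) removes 1 → [4, 7, 2, 1]
append xs[0]+xs[0] = 4+4 = 8 → [4, 7, 2, 1, 8]
append xs[1]+xs[3] = 7+1 = 8 → [4, 7, 2, 1, 8, 8]
pop() removes 8 → [4, 7, 2, 1, 8]
append xs[0]+xs[3] = 4+1 = 5 → [4, 7, 2, 1, 8, 5]
xs[-1] = xs[-1]-xs[-1] = 5-5 = 0 → [4, 7, 2, 1, 8, 0]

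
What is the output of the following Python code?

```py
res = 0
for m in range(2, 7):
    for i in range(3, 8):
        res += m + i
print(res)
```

225

m=2,i=3: res = 0+5 = 5
m=2,i=4: res = 5+6 = 11
m=2,i=5: res = 11+7 = 18
m=2,i=6: res = 18+8 = 26
m=2,i=7: res = 26+9 = 35
m=3,i=3: res = 35+6 = 41
m=3,i=4: res = 41+7 = 48
m=3,i=5: res = 48+8 = 56
m=3,i=6: res = 56+9 = 65
m=3,i=7: res = 65+10 = 75
m=4,i=3: res = 75+7 = 82
m=4,i=4: res = 82+8 = 90
m=4,i=5: res = 90+9 = 99
m=4,i=6: res = 99+10 = 109
m=4,i=7: res = 109+11 = 120
m=5,i=3: res = 120+8 = 128
m=5,i=4: res = 128+9 = 137
m=5,i=5: res = 137+10 = 147
m=5,i=6: res = 147+11 = 158
m=5,i=7: res = 158+12 = 170
m=6,i=3: res = 170+9 = 179
m=6,i=4: res = 179+10 = 189
m=6,i=5: res = 189+11 = 200
m=6,i=6: res = 200+12 = 212
m=6,i=7: res = 212+13 = 225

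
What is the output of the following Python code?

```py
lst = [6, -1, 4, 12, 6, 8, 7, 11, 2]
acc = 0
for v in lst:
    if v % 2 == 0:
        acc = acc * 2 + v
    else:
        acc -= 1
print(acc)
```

v=6: even, acc = 0*2+6 = 6
v=-1: not even, acc = 6-1 = 5
v=4: even, acc = 5*2+4 = 14
v=12: even, acc = 14*2+12 = 40
v=6: even, acc = 40*2+6 = 86
v=8: even, acc = 86*2+8 = 180
v=7: not even, acc = 180-1 = 179
v=11: not even, acc = 179-1 = 178
v=2: even, acc = 178*2+2 = 358

358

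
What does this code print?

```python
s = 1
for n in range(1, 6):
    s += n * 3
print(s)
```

n=1: s = 1+1*3 = 4
n=2: s = 4+2*3 = 10
n=3: s = 10+3*3 = 19
n=4: s = 19+4*3 = 31
n=5: s = 31+5*3 = 46

46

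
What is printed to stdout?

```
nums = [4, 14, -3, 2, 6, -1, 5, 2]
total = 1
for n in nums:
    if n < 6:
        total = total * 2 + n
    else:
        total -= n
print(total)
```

n=4: <6, total = 1*2+4 = 6
n=14: not <6, total = 6-14 = -8
n=-3: <6, total = (-8)*2+(-3) = -19
n=2: <6, total = (-19)*2+2 = -36
n=6: not <6, total = (-36)-6 = -42
n=-1: <6, total = (-42)*2+(-1) = -85
n=5: <6, total = (-85)*2+5 = -165
n=2: <6, total = (-165)*2+2 = -328

-328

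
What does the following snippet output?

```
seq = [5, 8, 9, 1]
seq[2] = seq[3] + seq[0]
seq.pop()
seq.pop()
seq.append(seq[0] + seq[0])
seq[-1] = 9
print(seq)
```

[5, 8, 9]

seq[2] = seq[3]+seq[0] = 1+5 = 6 → [5, 8, 6, 1]
pop() removes 1 → [5, 8, 6]
pop() removes 6 → [5, 8]
append seq[0]+seq[0] = 5+5 = 10 → [5, 8, 10]
seq[-1] = 9 → [5, 8, 9]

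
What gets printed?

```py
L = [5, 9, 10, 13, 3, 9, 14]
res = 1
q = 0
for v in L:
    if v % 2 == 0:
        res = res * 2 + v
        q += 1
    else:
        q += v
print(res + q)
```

79

v=5: not even; q=5
v=9: not even; q=14
v=10: even, res = 1*2+10 = 12; q=15
v=13: not even; q=28
v=3: not even; q=31
v=9: not even; q=40
v=14: even, res = 12*2+14 = 38; q=41
res+q = 38+41 = 79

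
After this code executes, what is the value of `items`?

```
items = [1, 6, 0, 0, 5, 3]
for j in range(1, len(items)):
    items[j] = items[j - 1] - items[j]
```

[1, -5, -5, -5, -10, -13]

j=1: items[1] = 1-6 = -5 → [1, -5, 0, 0, 5, 3]
j=2: items[2] = (-5)-0 = -5 → [1, -5, -5, 0, 5, 3]
j=3: items[3] = (-5)-0 = -5 → [1, -5, -5, -5, 5, 3]
j=4: items[4] = (-5)-5 = -10 → [1, -5, -5, -5, -10, 3]
j=5: items[5] = (-10)-3 = -13 → [1, -5, -5, -5, -10, -13]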